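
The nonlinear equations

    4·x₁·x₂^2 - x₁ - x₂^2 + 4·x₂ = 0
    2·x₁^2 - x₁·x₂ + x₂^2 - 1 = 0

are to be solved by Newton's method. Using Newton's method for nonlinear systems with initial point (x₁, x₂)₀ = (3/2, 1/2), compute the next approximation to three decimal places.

At (3/2, 1/2): F = (1.750, 3.000).
Jacobian J = [[4·x₂^2 - 1, 8·x₁·x₂ - 2·x₂ + 4], [4·x₁ - x₂, -x₁ + 2·x₂]].
At the point, J = [[0.000, 9.000], [5.500, -0.500]] (det J = -49.500).
Solving J·Δ = −F gives Δ = (-0.563, -0.194).
Then the next iterate is (x₁, x₂)₁ = (0.937, 0.306).

(0.937, 0.306)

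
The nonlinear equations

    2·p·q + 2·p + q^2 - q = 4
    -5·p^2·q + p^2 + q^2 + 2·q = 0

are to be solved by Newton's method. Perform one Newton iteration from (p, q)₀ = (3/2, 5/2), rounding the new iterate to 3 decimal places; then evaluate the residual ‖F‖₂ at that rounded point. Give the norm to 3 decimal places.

At (3/2, 5/2): F = (10.250, -14.625).
Jacobian J = [[2·q + 2, 2·p + 2·q - 1], [-10·p·q + 2·p, -5·p^2 + 2·q + 2]].
At the point, J = [[7.000, 7.000], [-34.500, -4.250]] (det J = 211.750).
Solving J·Δ = −F gives Δ = (-0.278, -1.187).
Then the next iterate is (p, q)₁ = (1.222, 1.313).
Re-evaluating at (1.222, 1.313): F = (2.06394, -3.96016), so ‖F‖₂ = 4.466.

4.466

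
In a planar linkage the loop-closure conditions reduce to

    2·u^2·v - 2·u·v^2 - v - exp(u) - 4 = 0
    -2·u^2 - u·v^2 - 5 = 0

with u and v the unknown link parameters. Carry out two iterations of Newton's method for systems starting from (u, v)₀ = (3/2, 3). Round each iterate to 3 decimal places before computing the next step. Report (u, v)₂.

At (3/2, 3): F = (-24.98169, -23.000).
Jacobian J = [[4·u·v - 2·v^2 - exp(u), 2·u^2 - 4·u·v - 1], [-4·u - v^2, -2·u·v]].
At the point, J = [[-4.48169, -14.500], [-15.000, -9.000]] (det J = -177.16480).
Solving J·Δ = −F gives Δ = (-0.613, -1.533).
Then the next iterate is (u, v)₁ = (0.887, 1.467).
Round to (0.887, 1.467) and repeat: F = (-9.40426, -8.48244), J = [[-1.52710, -4.63138], [-5.70009, -2.60246]].
Δ = (-0.660, -1.813), so (u, v)₂ = (0.227, -0.346).

(0.227, -0.346)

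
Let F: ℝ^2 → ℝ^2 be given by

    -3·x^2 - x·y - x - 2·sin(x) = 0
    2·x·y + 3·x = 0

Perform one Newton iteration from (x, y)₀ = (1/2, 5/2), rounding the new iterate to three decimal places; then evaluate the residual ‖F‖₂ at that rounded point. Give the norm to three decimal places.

1.135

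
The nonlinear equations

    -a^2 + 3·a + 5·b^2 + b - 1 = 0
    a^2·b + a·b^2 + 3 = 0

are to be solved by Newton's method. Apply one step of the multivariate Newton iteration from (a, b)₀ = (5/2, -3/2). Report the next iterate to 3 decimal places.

(2.176, -0.739)

At (5/2, -3/2): F = (10.000, -0.750).
Jacobian J = [[-2·a + 3, 10·b + 1], [2·a·b + b^2, a^2 + 2·a·b]].
At the point, J = [[-2.000, -14.000], [-5.250, -1.250]] (det J = -71.000).
Solving J·Δ = −F gives Δ = (-0.324, 0.761).
Then the next iterate is (a, b)₁ = (2.176, -0.739).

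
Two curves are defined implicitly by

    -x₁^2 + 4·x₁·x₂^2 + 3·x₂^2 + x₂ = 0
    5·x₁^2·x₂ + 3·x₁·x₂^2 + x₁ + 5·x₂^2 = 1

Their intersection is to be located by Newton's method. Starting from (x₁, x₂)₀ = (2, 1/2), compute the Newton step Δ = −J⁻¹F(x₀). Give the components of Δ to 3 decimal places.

(-0.804, -0.139)

At (2, 1/2): F = (-0.750, 13.750).
Jacobian J = [[-2·x₁ + 4·x₂^2, 8·x₁·x₂ + 6·x₂ + 1], [10·x₁·x₂ + 3·x₂^2 + 1, 5·x₁^2 + 6·x₁·x₂ + 10·x₂]].
At the point, J = [[-3.000, 12.000], [11.750, 31.000]] (det J = -234.000).
Solving J·Δ = −F gives Δ = (-0.804, -0.139).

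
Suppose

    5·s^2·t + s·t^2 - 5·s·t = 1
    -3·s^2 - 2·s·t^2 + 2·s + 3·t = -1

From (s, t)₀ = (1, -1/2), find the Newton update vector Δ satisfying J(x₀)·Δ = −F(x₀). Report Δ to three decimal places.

(-0.365, 0.071)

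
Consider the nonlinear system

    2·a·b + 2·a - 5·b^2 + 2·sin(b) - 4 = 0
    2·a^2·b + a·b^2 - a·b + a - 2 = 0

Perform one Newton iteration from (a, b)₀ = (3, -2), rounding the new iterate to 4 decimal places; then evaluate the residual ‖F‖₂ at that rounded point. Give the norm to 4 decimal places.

8.9052

At (3, -2): F = (-31.818595, -17.0000).
Jacobian J = [[2·b + 2, 2·a - 10·b + 2·cos(b)], [4·a·b + b^2 - b + 1, 2·a^2 + 2·a·b - a]].
At the point, J = [[-2.0000, 25.167706], [-17.0000, 3.0000]] (det J = 421.851008).
Solving J·Δ = −F gives Δ = (-0.7879, 1.2016).
Then the next iterate is (a, b)₁ = (2.2121, -0.7984).
Re-evaluating at (2.2121, -0.7984): F = (-7.727775, -4.425432), so ‖F‖₂ = 8.9052.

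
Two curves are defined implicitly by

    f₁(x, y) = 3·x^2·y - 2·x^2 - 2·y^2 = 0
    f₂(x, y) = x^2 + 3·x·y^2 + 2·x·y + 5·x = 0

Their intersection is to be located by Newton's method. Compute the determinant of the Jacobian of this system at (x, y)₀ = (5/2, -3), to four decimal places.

J = [[6·x·y - 4·x, 3·x^2 - 4·y], [2·x + 3·y^2 + 2·y + 5, 6·x·y + 2·x]].
At the point, J = [[-55.0000, 30.7500], [31.0000, -40.0000]].
det J = 1246.7500.

1246.7500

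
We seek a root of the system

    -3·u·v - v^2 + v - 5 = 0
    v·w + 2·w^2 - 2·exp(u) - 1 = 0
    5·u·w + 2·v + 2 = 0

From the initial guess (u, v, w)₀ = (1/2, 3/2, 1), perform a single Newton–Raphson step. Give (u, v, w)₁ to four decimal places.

At (1/2, 3/2, 1): F = (-8.0000, -0.797443, 7.5000).
Jacobian J = [[-3·v, -3·u - 2·v + 1, 0], [-2·exp(u), w, v + 4·w], [5·w, 2, 5·u]].
At the point, J = [[-4.5000, -3.5000, 0.0000], [-3.297443, 1.0000, 5.5000], [5.0000, 2.0000, 2.5000]] (det J = -86.852622).
Solving J·Δ = −F gives Δ = (-0.9597, -1.0518, -0.2391).
Then the next iterate is (u, v, w)₁ = (-0.4597, 0.4482, 0.7609).

(-0.4597, 0.4482, 0.7609)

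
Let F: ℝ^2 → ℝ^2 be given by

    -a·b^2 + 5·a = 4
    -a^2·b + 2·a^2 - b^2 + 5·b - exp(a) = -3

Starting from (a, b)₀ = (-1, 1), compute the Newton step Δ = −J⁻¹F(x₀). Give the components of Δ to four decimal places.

(2.4548, -0.9097)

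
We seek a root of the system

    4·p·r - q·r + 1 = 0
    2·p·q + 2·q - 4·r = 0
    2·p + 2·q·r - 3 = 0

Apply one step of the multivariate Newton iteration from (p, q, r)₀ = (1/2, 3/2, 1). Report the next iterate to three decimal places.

(0.147, 1.529, 0.882)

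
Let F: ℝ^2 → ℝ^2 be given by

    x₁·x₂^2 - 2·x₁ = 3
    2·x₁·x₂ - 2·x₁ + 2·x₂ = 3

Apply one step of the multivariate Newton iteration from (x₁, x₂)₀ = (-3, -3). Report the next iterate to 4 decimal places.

(-1.5000, -2.2500)

At (-3, -3): F = (-24.0000, 15.0000).
Jacobian J = [[x₂^2 - 2, 2·x₁·x₂], [2·x₂ - 2, 2·x₁ + 2]].
At the point, J = [[7.0000, 18.0000], [-8.0000, -4.0000]] (det J = 116.0000).
Solving J·Δ = −F gives Δ = (1.5000, 0.7500).
Then the next iterate is (x₁, x₂)₁ = (-1.5000, -2.2500).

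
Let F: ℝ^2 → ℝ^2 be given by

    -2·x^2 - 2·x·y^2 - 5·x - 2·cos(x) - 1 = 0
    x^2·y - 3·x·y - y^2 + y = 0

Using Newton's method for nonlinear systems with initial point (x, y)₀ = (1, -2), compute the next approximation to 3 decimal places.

At (1, -2): F = (-17.08060, -2.000).
Jacobian J = [[-4·x - 2·y^2 + 2·sin(x) - 5, -4·x·y], [2·x·y - 3·y, x^2 - 3·x - 2·y + 1]].
At the point, J = [[-15.31706, 8.000], [2.000, 3.000]] (det J = -61.95117).
Solving J·Δ = −F gives Δ = (-0.569, 1.046).
Then the next iterate is (x, y)₁ = (0.431, -0.954).

(0.431, -0.954)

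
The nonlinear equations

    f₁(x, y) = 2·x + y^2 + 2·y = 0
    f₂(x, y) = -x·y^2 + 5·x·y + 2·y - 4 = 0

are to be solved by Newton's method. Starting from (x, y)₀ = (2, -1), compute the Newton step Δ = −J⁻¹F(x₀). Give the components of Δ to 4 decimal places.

At (2, -1): F = (3.0000, -18.0000).
Jacobian J = [[2, 2·y + 2], [-y^2 + 5·y, -2·x·y + 5·x + 2]].
At the point, J = [[2.0000, 0.0000], [-6.0000, 16.0000]] (det J = 32.0000).
Solving J·Δ = −F gives Δ = (-1.5000, 0.5625).

(-1.5000, 0.5625)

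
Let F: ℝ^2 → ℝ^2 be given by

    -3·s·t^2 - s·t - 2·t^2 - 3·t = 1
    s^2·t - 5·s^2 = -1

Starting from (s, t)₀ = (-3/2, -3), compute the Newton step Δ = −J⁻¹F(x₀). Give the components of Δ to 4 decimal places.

At (-3/2, -3): F = (26.0000, -17.0000).
Jacobian J = [[-3·t^2 - t, -6·s·t - s - 4·t - 3], [2·s·t - 10·s, s^2]].
At the point, J = [[-24.0000, -16.5000], [24.0000, 2.2500]] (det J = 342.0000).
Solving J·Δ = −F gives Δ = (0.6491, 0.6316).

(0.6491, 0.6316)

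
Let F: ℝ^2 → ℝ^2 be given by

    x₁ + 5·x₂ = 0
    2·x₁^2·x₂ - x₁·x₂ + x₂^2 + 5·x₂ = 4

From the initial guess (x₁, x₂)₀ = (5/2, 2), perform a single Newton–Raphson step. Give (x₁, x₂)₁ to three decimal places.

(3.732, -0.746)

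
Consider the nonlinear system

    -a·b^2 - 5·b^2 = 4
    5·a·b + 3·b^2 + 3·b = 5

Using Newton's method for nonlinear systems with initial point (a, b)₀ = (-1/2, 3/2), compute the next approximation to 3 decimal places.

At (-1/2, 3/2): F = (-14.125, 2.500).
Jacobian J = [[-b^2, -2·a·b - 10·b], [5·b, 5·a + 6·b + 3]].
At the point, J = [[-2.250, -13.500], [7.500, 9.500]] (det J = 79.875).
Solving J·Δ = −F gives Δ = (1.257, -1.256).
Then the next iterate is (a, b)₁ = (0.757, 0.244).

(0.757, 0.244)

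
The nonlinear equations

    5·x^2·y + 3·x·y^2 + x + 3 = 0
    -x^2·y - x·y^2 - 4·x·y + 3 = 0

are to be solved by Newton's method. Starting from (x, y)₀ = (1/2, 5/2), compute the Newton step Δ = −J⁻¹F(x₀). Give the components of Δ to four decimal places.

(2.3621, -10.5345)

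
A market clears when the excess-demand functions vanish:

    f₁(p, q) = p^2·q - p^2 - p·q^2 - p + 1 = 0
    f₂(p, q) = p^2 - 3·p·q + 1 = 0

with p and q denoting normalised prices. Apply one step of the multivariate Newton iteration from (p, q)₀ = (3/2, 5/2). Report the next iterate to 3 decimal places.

(0.367, 1.856)

At (3/2, 5/2): F = (-6.500, -8.000).
Jacobian J = [[2·p·q - 2·p - q^2 - 1, p^2 - 2·p·q], [2·p - 3·q, -3·p]].
At the point, J = [[-2.750, -5.250], [-4.500, -4.500]] (det J = -11.250).
Solving J·Δ = −F gives Δ = (-1.133, -0.644).
Then the next iterate is (p, q)₁ = (0.367, 1.856).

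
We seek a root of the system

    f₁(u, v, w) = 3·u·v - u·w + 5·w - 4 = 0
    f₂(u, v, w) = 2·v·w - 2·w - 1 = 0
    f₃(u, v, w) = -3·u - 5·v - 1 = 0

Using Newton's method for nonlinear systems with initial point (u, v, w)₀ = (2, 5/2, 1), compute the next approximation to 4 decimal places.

At (2, 5/2, 1): F = (14.0000, 2.0000, -19.5000).
Jacobian J = [[3·v - w, 3·u, -u + 5], [0, 2·w, 2·v - 2], [-3, -5, 0]].
At the point, J = [[6.5000, 6.0000, 3.0000], [0.0000, 2.0000, 3.0000], [-3.0000, -5.0000, 0.0000]] (det J = 61.5000).
Solving J·Δ = −F gives Δ = (0.8780, -4.4268, 2.2846).
Then the next iterate is (u, v, w)₁ = (2.8780, -1.9268, 3.2846).

(2.8780, -1.9268, 3.2846)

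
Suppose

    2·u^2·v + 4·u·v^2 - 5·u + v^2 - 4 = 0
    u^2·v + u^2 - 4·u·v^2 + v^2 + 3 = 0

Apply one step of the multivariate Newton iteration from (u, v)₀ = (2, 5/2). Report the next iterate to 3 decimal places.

At (2, 5/2): F = (62.250, -26.750).
Jacobian J = [[4·u·v + 4·v^2 - 5, 2·u^2 + 8·u·v + 2·v], [2·u·v + 2·u - 4·v^2, u^2 - 8·u·v + 2·v]].
At the point, J = [[40.000, 53.000], [-11.000, -31.000]] (det J = -657.000).
Solving J·Δ = −F gives Δ = (-0.779, -0.586).
Then the next iterate is (u, v)₁ = (1.221, 1.914).

(1.221, 1.914)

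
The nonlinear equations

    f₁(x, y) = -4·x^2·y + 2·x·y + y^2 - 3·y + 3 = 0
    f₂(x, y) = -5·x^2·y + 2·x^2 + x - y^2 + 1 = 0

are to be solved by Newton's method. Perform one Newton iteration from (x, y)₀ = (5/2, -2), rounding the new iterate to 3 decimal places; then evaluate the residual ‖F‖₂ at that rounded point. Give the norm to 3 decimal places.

28.170

At (5/2, -2): F = (53.000, 74.500).
Jacobian J = [[-8·x·y + 2·y, -4·x^2 + 2·x + 2·y - 3], [-10·x·y + 4·x + 1, -5·x^2 - 2·y]].
At the point, J = [[36.000, -27.000], [61.000, -27.250]] (det J = 666.000).
Solving J·Δ = −F gives Δ = (-0.852, 0.827).
Then the next iterate is (x, y)₁ = (1.648, -1.173).
Re-evaluating at (1.648, -1.173): F = (16.77174, 22.63266), so ‖F‖₂ = 28.170.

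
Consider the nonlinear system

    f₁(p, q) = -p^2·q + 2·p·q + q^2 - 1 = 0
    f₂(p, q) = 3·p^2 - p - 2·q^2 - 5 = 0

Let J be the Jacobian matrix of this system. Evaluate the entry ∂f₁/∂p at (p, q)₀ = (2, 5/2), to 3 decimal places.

∂f₁/∂p = -2·p·q + 2·q.
At (2, 5/2) this is -5.000.

-5.000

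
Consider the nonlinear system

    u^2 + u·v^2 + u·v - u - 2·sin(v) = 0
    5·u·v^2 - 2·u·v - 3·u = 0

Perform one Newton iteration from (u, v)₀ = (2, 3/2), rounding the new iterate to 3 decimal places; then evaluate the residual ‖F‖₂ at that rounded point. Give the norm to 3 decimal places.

At (2, 3/2): F = (7.50501, 10.500).
Jacobian J = [[2·u + v^2 + v - 1, 2·u·v + u - 2·cos(v)], [5·v^2 - 2·v - 3, 10·u·v - 2·u]].
At the point, J = [[6.750, 7.85853], [5.250, 26.000]] (det J = 134.24274).
Solving J·Δ = −F gives Δ = (-0.839, -0.234).
Then the next iterate is (u, v)₁ = (1.161, 1.266).
Re-evaluating at (1.161, 1.266): F = (1.60973, 2.88135), so ‖F‖₂ = 3.301.

3.301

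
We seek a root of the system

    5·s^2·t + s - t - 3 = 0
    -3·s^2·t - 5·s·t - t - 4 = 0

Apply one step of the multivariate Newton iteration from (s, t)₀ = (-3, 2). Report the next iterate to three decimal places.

(-2.326, 1.040)

At (-3, 2): F = (82.000, -30.000).
Jacobian J = [[10·s·t + 1, 5·s^2 - 1], [-6·s·t - 5·t, -3·s^2 - 5·s - 1]].
At the point, J = [[-59.000, 44.000], [26.000, -13.000]] (det J = -377.000).
Solving J·Δ = −F gives Δ = (0.674, -0.960).
Then the next iterate is (s, t)₁ = (-2.326, 1.040).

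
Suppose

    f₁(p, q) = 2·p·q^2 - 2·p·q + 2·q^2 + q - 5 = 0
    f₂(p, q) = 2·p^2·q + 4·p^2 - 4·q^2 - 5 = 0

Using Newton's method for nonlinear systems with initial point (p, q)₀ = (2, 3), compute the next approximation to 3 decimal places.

(1.599, 1.934)

At (2, 3): F = (40.000, -1.000).
Jacobian J = [[2·q^2 - 2·q, 4·p·q - 2·p + 4·q + 1], [4·p·q + 8·p, 2·p^2 - 8·q]].
At the point, J = [[12.000, 33.000], [40.000, -16.000]] (det J = -1512.000).
Solving J·Δ = −F gives Δ = (-0.401, -1.066).
Then the next iterate is (p, q)₁ = (1.599, 1.934).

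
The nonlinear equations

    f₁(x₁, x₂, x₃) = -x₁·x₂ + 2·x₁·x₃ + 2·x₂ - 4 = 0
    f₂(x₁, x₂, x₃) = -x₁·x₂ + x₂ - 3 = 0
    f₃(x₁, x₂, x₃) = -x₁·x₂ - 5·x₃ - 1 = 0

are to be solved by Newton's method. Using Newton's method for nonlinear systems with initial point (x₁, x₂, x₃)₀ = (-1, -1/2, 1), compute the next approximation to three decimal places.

(-1.182, 1.545, 0.091)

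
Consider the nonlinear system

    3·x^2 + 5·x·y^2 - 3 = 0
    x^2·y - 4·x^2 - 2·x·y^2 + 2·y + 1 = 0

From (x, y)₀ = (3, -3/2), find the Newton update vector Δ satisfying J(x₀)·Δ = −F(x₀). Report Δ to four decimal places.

(-1.4897, 0.3150)

At (3, -3/2): F = (57.7500, -65.0000).
Jacobian J = [[6·x + 5·y^2, 10·x·y], [2·x·y - 8·x - 2·y^2, x^2 - 4·x·y + 2]].
At the point, J = [[29.2500, -45.0000], [-37.5000, 29.0000]] (det J = -839.2500).
Solving J·Δ = −F gives Δ = (-1.4897, 0.3150).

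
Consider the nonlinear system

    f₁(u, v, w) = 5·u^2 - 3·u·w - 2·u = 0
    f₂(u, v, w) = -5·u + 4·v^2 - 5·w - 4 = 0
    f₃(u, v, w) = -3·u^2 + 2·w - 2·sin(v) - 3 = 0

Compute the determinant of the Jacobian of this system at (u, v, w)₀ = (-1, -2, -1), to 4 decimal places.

526.0624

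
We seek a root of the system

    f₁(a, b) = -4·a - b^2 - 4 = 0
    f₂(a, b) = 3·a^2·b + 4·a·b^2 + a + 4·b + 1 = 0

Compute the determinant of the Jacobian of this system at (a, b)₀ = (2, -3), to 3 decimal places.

122.000

J = [[-4, -2·b], [6·a·b + 4·b^2 + 1, 3·a^2 + 8·a·b + 4]].
At the point, J = [[-4.000, 6.000], [1.000, -32.000]].
det J = 122.000.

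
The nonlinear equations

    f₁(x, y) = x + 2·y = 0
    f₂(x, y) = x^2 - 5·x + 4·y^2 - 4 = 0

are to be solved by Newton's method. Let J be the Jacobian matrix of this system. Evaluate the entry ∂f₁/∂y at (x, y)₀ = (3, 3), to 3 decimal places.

2.000

∂f₁/∂y = 2.
At (3, 3) this is 2.000.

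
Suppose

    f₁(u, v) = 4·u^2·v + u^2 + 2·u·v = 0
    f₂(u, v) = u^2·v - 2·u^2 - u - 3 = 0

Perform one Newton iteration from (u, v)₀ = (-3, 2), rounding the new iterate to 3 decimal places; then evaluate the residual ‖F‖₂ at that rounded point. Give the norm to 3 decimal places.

15.794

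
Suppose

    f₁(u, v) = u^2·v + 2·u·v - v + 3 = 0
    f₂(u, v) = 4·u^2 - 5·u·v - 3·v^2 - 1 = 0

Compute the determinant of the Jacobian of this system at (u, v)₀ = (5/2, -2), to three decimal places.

J = [[2·u·v + 2·v, u^2 + 2·u - 1], [8·u - 5·v, -5·u - 6·v]].
At the point, J = [[-14.000, 10.250], [30.000, -0.500]].
det J = -300.500.

-300.500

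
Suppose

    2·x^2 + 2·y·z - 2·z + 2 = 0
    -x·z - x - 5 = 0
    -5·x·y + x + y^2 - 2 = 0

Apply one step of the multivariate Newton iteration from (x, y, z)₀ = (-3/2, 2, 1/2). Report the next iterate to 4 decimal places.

(1.5518, 3.0405, 5.3851)

At (-3/2, 2, 1/2): F = (7.5000, -2.7500, 15.5000).
Jacobian J = [[4·x, 2·z, 2·y - 2], [-z - 1, 0, -x], [-5·y + 1, -5·x + 2·y, 0]].
At the point, J = [[-6.0000, 1.0000, 2.0000], [-1.5000, 0.0000, 1.5000], [-9.0000, 11.5000, 0.0000]] (det J = 55.5000).
Solving J·Δ = −F gives Δ = (3.0518, 1.0405, 4.8851).
Then the next iterate is (x, y, z)₁ = (1.5518, 3.0405, 5.3851).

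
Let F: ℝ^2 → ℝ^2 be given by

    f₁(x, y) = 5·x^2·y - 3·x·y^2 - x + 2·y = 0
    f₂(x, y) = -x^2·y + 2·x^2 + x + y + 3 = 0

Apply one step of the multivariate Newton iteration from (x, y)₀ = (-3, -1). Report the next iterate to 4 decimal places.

(-1.3368, -1.2842)

At (-3, -1): F = (-35.0000, 26.0000).
Jacobian J = [[10·x·y - 3·y^2 - 1, 5·x^2 - 6·x·y + 2], [-2·x·y + 4·x + 1, -x^2 + 1]].
At the point, J = [[26.0000, 29.0000], [-17.0000, -8.0000]] (det J = 285.0000).
Solving J·Δ = −F gives Δ = (1.6632, -0.2842).
Then the next iterate is (x, y)₁ = (-1.3368, -1.2842).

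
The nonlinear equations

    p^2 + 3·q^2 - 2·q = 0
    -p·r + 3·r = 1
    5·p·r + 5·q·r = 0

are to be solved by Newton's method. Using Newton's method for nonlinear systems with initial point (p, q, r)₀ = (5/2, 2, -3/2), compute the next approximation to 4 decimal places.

At (5/2, 2, -3/2): F = (14.2500, -1.7500, -33.7500).
Jacobian J = [[2·p, 6·q - 2, 0], [-r, 0, -p + 3], [5·r, 5·r, 5·p + 5·q]].
At the point, J = [[5.0000, 10.0000, 0.0000], [1.5000, 0.0000, 0.5000], [-7.5000, -7.5000, 22.5000]] (det J = -356.2500).
Solving J·Δ = −F gives Δ = (0.7816, -1.8158, 1.1553).
Then the next iterate is (p, q, r)₁ = (3.2816, 0.1842, -0.3447).

(3.2816, 0.1842, -0.3447)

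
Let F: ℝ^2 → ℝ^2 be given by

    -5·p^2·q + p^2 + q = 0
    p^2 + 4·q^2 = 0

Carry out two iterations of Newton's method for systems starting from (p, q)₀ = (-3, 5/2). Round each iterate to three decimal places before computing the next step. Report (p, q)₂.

At (-3, 5/2): F = (-101.000, 34.000).
Jacobian J = [[-10·p·q + 2·p, -5·p^2 + 1], [2·p, 8·q]].
At the point, J = [[69.000, -44.000], [-6.000, 20.000]] (det J = 1116.000).
Solving J·Δ = −F gives Δ = (0.470, -1.559).
Then the next iterate is (p, q)₁ = (-2.530, 0.941).
Round to (-2.530, 0.941) and repeat: F = (-22.77433, 9.94282), J = [[18.74730, -31.00450], [-5.060, 7.528]].
Δ = (8.686, 4.517), so (p, q)₂ = (6.156, 5.458).

(6.156, 5.458)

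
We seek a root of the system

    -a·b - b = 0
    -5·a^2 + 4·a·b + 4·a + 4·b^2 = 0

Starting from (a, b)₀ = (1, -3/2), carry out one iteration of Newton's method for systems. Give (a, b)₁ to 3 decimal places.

(0.444, -0.417)

At (1, -3/2): F = (3.000, 2.000).
Jacobian J = [[-b, -a - 1], [-10·a + 4·b + 4, 4·a + 8·b]].
At the point, J = [[1.500, -2.000], [-12.000, -8.000]] (det J = -36.000).
Solving J·Δ = −F gives Δ = (-0.556, 1.083).
Then the next iterate is (a, b)₁ = (0.444, -0.417).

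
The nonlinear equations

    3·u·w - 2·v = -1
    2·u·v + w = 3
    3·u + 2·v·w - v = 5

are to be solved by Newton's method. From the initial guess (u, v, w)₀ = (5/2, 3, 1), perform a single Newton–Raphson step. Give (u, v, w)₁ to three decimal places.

At (5/2, 3, 1): F = (2.500, 13.000, 5.500).
Jacobian J = [[3·w, -2, 3·u], [2·v, 2·u, 1], [3, 2·w - 1, 2·v]].
At the point, J = [[3.000, -2.000, 7.500], [6.000, 5.000, 1.000], [3.000, 1.000, 6.000]] (det J = 85.500).
Solving J·Δ = −F gives Δ = (-1.272, -1.053, -0.105).
Then the next iterate is (u, v, w)₁ = (1.228, 1.947, 0.895).

(1.228, 1.947, 0.895)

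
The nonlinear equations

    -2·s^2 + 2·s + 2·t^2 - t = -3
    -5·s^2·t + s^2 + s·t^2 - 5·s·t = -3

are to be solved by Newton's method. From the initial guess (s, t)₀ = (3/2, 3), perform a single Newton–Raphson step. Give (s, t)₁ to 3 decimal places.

At (3/2, 3): F = (16.500, -37.500).
Jacobian J = [[-4·s + 2, 4·t - 1], [-10·s·t + 2·s + t^2 - 5·t, -5·s^2 + 2·s·t - 5·s]].
At the point, J = [[-4.000, 11.000], [-48.000, -9.750]] (det J = 567.000).
Solving J·Δ = −F gives Δ = (-0.444, -1.661).
Then the next iterate is (s, t)₁ = (1.056, 1.339).

(1.056, 1.339)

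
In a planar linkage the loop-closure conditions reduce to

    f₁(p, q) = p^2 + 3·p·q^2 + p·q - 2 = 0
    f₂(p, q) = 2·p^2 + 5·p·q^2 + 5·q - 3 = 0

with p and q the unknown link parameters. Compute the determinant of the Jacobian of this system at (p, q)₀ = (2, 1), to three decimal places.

18.000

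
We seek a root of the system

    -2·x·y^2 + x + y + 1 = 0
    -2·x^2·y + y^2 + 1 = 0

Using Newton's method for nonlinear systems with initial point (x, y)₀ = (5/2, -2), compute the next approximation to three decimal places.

At (5/2, -2): F = (-18.500, 30.000).
Jacobian J = [[-2·y^2 + 1, -4·x·y + 1], [-4·x·y, -2·x^2 + 2·y]].
At the point, J = [[-7.000, 21.000], [20.000, -16.500]] (det J = -304.500).
Solving J·Δ = −F gives Δ = (-1.067, 0.525).
Then the next iterate is (x, y)₁ = (1.433, -1.475).

(1.433, -1.475)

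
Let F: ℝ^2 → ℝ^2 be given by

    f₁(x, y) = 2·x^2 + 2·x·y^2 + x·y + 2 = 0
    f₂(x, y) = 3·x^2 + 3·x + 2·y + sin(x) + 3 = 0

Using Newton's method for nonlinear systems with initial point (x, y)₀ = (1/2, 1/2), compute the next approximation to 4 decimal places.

At (1/2, 1/2): F = (3.0000, 6.729426).
Jacobian J = [[4·x + 2·y^2 + y, 4·x·y + x], [6·x + cos(x) + 3, 2]].
At the point, J = [[3.0000, 1.5000], [6.877583, 2.0000]] (det J = -4.316374).
Solving J·Δ = −F gives Δ = (-0.9485, -0.1030).
Then the next iterate is (x, y)₁ = (-0.4485, 0.3970).

(-0.4485, 0.3970)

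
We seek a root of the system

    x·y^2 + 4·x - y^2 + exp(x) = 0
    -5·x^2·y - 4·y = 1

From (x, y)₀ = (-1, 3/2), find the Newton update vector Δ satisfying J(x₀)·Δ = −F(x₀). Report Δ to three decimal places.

At (-1, 3/2): F = (-8.13212, -14.500).
Jacobian J = [[y^2 + exp(x) + 4, 2·x·y - 2·y], [-10·x·y, -5·x^2 - 4]].
At the point, J = [[6.61788, -6.000], [15.000, -9.000]] (det J = 30.43909).
Solving J·Δ = −F gives Δ = (0.454, -0.855).

(0.454, -0.855)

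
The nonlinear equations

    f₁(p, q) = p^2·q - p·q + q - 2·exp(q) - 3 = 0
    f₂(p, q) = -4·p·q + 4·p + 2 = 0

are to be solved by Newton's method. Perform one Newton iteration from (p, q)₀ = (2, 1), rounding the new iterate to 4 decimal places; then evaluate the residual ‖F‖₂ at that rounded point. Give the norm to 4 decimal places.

At (2, 1): F = (-5.436564, 2.0000).
Jacobian J = [[2·p·q - q, p^2 - p - 2·exp(q) + 1], [-4·q + 4, -4·p]].
At the point, J = [[3.0000, -2.436564], [0.0000, -8.0000]] (det J = -24.0000).
Solving J·Δ = −F gives Δ = (2.0152, 0.2500).
Then the next iterate is (p, q)₁ = (4.0152, 1.2500).
Re-evaluating at (4.0152, 1.2500): F = (6.402603, -2.0152), so ‖F‖₂ = 6.7123.

6.7123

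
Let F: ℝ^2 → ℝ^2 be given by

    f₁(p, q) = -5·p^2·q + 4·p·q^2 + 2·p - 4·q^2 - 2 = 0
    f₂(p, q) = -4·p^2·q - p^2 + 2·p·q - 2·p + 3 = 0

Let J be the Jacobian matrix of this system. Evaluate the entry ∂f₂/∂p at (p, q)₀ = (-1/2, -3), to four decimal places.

-19.0000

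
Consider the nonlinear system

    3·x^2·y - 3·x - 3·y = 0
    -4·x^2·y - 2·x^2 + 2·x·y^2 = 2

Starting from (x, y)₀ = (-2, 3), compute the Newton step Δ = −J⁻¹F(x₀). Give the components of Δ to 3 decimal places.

(0.530, -1.369)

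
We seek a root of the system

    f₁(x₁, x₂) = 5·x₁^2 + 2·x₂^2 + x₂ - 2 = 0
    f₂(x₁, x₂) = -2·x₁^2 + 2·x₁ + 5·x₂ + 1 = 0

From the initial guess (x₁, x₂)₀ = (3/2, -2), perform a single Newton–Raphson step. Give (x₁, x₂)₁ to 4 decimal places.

At (3/2, -2): F = (15.2500, -10.5000).
Jacobian J = [[10·x₁, 4·x₂ + 1], [-4·x₁ + 2, 5]].
At the point, J = [[15.0000, -7.0000], [-4.0000, 5.0000]] (det J = 47.0000).
Solving J·Δ = −F gives Δ = (-0.0585, 2.0532).
Then the next iterate is (x₁, x₂)₁ = (1.4415, 0.0532).

(1.4415, 0.0532)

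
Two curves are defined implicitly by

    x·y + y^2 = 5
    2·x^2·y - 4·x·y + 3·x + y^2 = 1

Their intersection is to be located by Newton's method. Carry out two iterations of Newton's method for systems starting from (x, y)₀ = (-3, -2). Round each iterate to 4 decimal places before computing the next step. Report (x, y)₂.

At (-3, -2): F = (5.0000, -66.0000).
Jacobian J = [[y, x + 2·y], [4·x·y - 4·y + 3, 2·x^2 - 4·x + 2·y]].
At the point, J = [[-2.0000, -7.0000], [35.0000, 26.0000]] (det J = 193.0000).
Solving J·Δ = −F gives Δ = (1.7202, 0.2228).
Then the next iterate is (x, y)₁ = (-1.2798, -1.7772).
Round to (-1.2798, -1.7772) and repeat: F = (0.432900, -16.600512), J = [[-1.7772, -4.8342], [19.206642, 4.840576]].
Δ = (0.9277, -0.2515), so (x, y)₂ = (-0.3521, -2.0287).

(-0.3521, -2.0287)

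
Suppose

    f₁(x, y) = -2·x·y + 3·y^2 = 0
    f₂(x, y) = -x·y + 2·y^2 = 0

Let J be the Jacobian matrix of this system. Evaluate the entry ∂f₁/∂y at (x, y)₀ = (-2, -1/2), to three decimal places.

1.000

∂f₁/∂y = -2·x + 6·y.
At (-2, -1/2) this is 1.000.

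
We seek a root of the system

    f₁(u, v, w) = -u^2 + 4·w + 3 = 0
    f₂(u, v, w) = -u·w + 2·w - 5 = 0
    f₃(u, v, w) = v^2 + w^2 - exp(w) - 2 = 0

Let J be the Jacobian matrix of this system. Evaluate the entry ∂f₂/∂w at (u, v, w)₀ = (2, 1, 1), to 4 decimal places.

∂f₂/∂w = -u + 2.
At (2, 1, 1) this is 0.0000.

0.0000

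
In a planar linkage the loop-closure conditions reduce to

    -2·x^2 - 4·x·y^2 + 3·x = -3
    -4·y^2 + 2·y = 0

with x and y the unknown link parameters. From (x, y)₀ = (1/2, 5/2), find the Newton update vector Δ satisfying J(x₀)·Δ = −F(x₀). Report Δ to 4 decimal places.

(0.1088, -1.1111)

At (1/2, 5/2): F = (-8.5000, -20.0000).
Jacobian J = [[-4·x - 4·y^2 + 3, -8·x·y], [0, -8·y + 2]].
At the point, J = [[-24.0000, -10.0000], [0.0000, -18.0000]] (det J = 432.0000).
Solving J·Δ = −F gives Δ = (0.1088, -1.1111).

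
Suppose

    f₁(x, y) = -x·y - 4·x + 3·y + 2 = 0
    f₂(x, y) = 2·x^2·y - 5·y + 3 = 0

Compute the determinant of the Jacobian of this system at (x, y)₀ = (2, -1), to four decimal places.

J = [[-y - 4, -x + 3], [4·x·y, 2·x^2 - 5]].
At the point, J = [[-3.0000, 1.0000], [-8.0000, 3.0000]].
det J = -1.0000.

-1.0000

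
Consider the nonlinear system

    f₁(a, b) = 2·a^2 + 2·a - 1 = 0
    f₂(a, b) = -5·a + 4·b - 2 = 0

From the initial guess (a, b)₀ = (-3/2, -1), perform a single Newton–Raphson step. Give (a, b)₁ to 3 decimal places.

(-1.375, -1.219)

At (-3/2, -1): F = (0.500, 1.500).
Jacobian J = [[4·a + 2, 0], [-5, 4]].
At the point, J = [[-4.000, 0.000], [-5.000, 4.000]] (det J = -16.000).
Solving J·Δ = −F gives Δ = (0.125, -0.219).
Then the next iterate is (a, b)₁ = (-1.375, -1.219).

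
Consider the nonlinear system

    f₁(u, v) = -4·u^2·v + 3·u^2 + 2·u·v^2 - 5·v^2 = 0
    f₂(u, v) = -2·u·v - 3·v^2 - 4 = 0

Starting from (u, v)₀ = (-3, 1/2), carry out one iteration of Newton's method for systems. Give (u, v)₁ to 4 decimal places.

(-4.0000, 0.7500)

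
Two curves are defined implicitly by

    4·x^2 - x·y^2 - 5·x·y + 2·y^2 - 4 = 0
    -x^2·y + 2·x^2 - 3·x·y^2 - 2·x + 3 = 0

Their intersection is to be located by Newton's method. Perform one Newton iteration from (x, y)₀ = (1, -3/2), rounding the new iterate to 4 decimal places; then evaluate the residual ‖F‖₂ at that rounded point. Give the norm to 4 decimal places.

At (1, -3/2): F = (9.7500, -2.2500).
Jacobian J = [[8·x - y^2 - 5·y, -2·x·y - 5·x + 4·y], [-2·x·y + 4·x - 3·y^2 - 2, -x^2 - 6·x·y]].
At the point, J = [[13.2500, -8.0000], [-1.7500, 8.0000]] (det J = 92.0000).
Solving J·Δ = −F gives Δ = (-0.6522, 0.1386).
Then the next iterate is (x, y)₁ = (0.3478, -1.3614).
Re-evaluating at (0.3478, -1.3614): F = (1.913538, 0.777163), so ‖F‖₂ = 2.0653.

2.0653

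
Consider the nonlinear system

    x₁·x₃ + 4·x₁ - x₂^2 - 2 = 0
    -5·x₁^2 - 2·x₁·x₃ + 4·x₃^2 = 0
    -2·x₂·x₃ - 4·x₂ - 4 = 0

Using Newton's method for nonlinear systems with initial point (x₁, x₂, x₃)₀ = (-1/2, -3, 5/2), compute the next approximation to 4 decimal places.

At (-1/2, -3, 5/2): F = (-14.2500, 26.2500, 23.0000).
Jacobian J = [[x₃ + 4, -2·x₂, x₁], [-10·x₁ - 2·x₃, 0, -2·x₁ + 8·x₃], [0, -2·x₃ - 4, -2·x₂]].
At the point, J = [[6.5000, 6.0000, -0.5000], [0.0000, 0.0000, 21.0000], [0.0000, -9.0000, 6.0000]] (det J = 1228.5000).
Solving J·Δ = −F gives Δ = (0.5064, 1.7222, -1.2500).
Then the next iterate is (x₁, x₂, x₃)₁ = (0.0064, -1.2778, 1.2500).

(0.0064, -1.2778, 1.2500)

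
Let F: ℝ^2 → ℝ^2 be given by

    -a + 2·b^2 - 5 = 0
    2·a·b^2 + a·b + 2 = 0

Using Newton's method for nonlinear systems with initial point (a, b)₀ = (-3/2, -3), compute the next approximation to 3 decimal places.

At (-3/2, -3): F = (14.500, -20.500).
Jacobian J = [[-1, 4·b], [2·b^2 + b, 4·a·b + a]].
At the point, J = [[-1.000, -12.000], [15.000, 16.500]] (det J = 163.500).
Solving J·Δ = −F gives Δ = (0.041, 1.205).
Then the next iterate is (a, b)₁ = (-1.459, -1.795).

(-1.459, -1.795)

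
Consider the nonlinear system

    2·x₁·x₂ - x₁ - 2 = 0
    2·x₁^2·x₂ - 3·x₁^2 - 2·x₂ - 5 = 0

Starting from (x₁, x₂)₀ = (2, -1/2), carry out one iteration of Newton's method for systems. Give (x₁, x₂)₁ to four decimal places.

(1.1538, 0.5769)

At (2, -1/2): F = (-6.0000, -20.0000).
Jacobian J = [[2·x₂ - 1, 2·x₁], [4·x₁·x₂ - 6·x₁, 2·x₁^2 - 2]].
At the point, J = [[-2.0000, 4.0000], [-16.0000, 6.0000]] (det J = 52.0000).
Solving J·Δ = −F gives Δ = (-0.8462, 1.0769).
Then the next iterate is (x₁, x₂)₁ = (1.1538, 0.5769).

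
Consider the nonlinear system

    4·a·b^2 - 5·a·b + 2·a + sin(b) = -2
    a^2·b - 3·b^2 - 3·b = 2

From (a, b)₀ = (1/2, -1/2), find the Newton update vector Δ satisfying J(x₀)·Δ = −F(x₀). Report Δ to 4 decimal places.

(-8.9709, -12.4418)

At (1/2, -1/2): F = (4.270574, -1.3750).
Jacobian J = [[4·b^2 - 5·b + 2, 8·a·b - 5·a + cos(b)], [2·a·b, a^2 - 6·b - 3]].
At the point, J = [[5.5000, -3.622417], [-0.5000, 0.2500]] (det J = -0.436209).
Solving J·Δ = −F gives Δ = (-8.9709, -12.4418).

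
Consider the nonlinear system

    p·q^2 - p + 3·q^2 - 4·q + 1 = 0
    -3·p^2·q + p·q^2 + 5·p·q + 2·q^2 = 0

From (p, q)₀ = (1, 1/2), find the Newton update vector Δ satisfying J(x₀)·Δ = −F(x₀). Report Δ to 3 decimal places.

(-1.333, -0.417)

At (1, 1/2): F = (-1.000, 1.750).
Jacobian J = [[q^2 - 1, 2·p·q + 6·q - 4], [-6·p·q + q^2 + 5·q, -3·p^2 + 2·p·q + 5·p + 4·q]].
At the point, J = [[-0.750, 0.000], [-0.250, 5.000]] (det J = -3.750).
Solving J·Δ = −F gives Δ = (-1.333, -0.417).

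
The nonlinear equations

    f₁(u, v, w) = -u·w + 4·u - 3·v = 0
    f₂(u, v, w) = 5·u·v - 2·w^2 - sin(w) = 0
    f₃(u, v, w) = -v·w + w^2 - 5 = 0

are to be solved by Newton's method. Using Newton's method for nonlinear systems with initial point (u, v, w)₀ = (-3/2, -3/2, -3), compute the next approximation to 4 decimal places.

(-4.8805, -16.4150, -13.0544)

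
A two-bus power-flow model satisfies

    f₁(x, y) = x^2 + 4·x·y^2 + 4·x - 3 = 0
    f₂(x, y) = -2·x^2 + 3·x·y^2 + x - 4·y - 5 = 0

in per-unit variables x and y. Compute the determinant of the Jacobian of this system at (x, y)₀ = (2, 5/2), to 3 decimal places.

388.000

J = [[2·x + 4·y^2 + 4, 8·x·y], [-4·x + 3·y^2 + 1, 6·x·y - 4]].
At the point, J = [[33.000, 40.000], [11.750, 26.000]].
det J = 388.000.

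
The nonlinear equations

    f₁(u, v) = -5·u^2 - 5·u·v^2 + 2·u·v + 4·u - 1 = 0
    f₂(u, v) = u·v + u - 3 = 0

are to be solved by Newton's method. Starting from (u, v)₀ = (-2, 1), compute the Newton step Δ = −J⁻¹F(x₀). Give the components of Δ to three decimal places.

At (-2, 1): F = (-23.000, -7.000).
Jacobian J = [[-10·u - 5·v^2 + 2·v + 4, -10·u·v + 2·u], [v + 1, u]].
At the point, J = [[21.000, 16.000], [2.000, -2.000]] (det J = -74.000).
Solving J·Δ = −F gives Δ = (2.135, -1.365).

(2.135, -1.365)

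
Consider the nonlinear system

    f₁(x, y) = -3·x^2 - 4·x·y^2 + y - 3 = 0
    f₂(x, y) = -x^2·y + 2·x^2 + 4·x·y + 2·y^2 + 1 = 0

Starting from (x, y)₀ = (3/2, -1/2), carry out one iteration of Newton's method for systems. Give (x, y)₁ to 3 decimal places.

(0.617, -0.083)

At (3/2, -1/2): F = (-11.750, 4.125).
Jacobian J = [[-6·x - 4·y^2, -8·x·y + 1], [-2·x·y + 4·x + 4·y, -x^2 + 4·x + 4·y]].
At the point, J = [[-10.000, 7.000], [5.500, 1.750]] (det J = -56.000).
Solving J·Δ = −F gives Δ = (-0.883, 0.417).
Then the next iterate is (x, y)₁ = (0.617, -0.083).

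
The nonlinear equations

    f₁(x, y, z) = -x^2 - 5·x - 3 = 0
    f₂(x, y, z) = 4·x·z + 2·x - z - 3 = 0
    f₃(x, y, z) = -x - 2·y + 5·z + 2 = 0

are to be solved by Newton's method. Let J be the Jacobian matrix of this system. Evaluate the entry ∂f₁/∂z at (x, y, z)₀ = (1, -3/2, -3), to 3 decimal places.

0.000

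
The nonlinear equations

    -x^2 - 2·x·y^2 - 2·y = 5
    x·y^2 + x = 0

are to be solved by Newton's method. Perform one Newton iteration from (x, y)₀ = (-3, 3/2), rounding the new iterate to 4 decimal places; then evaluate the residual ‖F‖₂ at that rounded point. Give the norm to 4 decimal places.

At (-3, 3/2): F = (-3.5000, -9.7500).
Jacobian J = [[-2·x - 2·y^2, -4·x·y - 2], [y^2 + 1, 2·x·y]].
At the point, J = [[1.5000, 16.0000], [3.2500, -9.0000]] (det J = -65.5000).
Solving J·Δ = −F gives Δ = (2.8626, -0.0496).
Then the next iterate is (x, y)₁ = (-0.1374, 1.4504).
Re-evaluating at (-0.1374, 1.4504): F = (-7.341593, -0.426443), so ‖F‖₂ = 7.3540.

7.3540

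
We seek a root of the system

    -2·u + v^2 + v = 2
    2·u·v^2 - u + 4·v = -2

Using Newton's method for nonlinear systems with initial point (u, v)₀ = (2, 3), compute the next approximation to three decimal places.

(1.040, 1.869)

At (2, 3): F = (6.000, 48.000).
Jacobian J = [[-2, 2·v + 1], [2·v^2 - 1, 4·u·v + 4]].
At the point, J = [[-2.000, 7.000], [17.000, 28.000]] (det J = -175.000).
Solving J·Δ = −F gives Δ = (-0.960, -1.131).
Then the next iterate is (u, v)₁ = (1.040, 1.869).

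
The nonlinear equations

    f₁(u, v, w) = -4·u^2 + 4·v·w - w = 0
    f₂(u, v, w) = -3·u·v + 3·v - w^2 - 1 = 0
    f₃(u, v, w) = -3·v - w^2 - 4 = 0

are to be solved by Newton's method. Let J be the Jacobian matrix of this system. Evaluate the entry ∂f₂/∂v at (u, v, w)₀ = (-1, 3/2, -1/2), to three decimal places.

6.000

∂f₂/∂v = -3·u + 3.
At (-1, 3/2, -1/2) this is 6.000.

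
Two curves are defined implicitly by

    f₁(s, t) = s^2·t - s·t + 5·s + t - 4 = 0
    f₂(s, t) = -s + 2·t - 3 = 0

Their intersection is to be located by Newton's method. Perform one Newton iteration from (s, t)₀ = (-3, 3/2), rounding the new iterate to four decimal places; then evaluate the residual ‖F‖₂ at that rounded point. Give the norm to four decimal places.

At (-3, 3/2): F = (0.5000, 3.0000).
Jacobian J = [[2·s·t - t + 5, s^2 - s + 1], [-1, 2]].
At the point, J = [[-5.5000, 13.0000], [-1.0000, 2.0000]] (det J = 2.0000).
Solving J·Δ = −F gives Δ = (19.0000, 8.0000).
Then the next iterate is (s, t)₁ = (16.0000, 9.5000).
Re-evaluating at (16.0000, 9.5000): F = (2365.5000, 0.0000), so ‖F‖₂ = 2365.5000.

2365.5000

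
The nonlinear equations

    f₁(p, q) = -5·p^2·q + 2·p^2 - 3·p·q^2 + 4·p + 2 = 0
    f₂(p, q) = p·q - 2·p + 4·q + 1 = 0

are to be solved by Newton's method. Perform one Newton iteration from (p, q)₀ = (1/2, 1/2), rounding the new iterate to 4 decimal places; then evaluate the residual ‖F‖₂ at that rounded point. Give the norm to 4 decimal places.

At (1/2, 1/2): F = (3.5000, 2.2500).
Jacobian J = [[-10·p·q + 4·p - 3·q^2 + 4, -5·p^2 - 6·p·q], [q - 2, p + 4]].
At the point, J = [[2.7500, -2.7500], [-1.5000, 4.5000]] (det J = 8.2500).
Solving J·Δ = −F gives Δ = (-2.6591, -1.3864).
Then the next iterate is (p, q)₁ = (-2.1591, -0.8864).
Re-evaluating at (-2.1591, -0.8864): F = (28.436984, 3.686426), so ‖F‖₂ = 28.6749.

28.6749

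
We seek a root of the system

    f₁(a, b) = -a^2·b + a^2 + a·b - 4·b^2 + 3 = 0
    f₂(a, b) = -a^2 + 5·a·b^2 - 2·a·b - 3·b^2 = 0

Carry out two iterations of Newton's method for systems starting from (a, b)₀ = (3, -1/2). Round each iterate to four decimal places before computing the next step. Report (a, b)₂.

(-0.2182, 0.0286)

At (3, -1/2): F = (14.0000, -3.0000).
Jacobian J = [[-2·a·b + 2·a + b, -a^2 + a - 8·b], [-2·a + 5·b^2 - 2·b, 10·a·b - 2·a - 6·b]].
At the point, J = [[8.5000, -2.0000], [-3.7500, -18.0000]] (det J = -160.5000).
Solving J·Δ = −F gives Δ = (-1.6075, 0.1682).
Then the next iterate is (a, b)₁ = (1.3925, -0.3318).
Round to (1.3925, -0.3318) and repeat: F = (4.680039, -0.578757), J = [[3.377263, 2.107844], [-1.570944, -5.414515]].
Δ = (-1.6107, 0.3604), so (a, b)₂ = (-0.2182, 0.0286).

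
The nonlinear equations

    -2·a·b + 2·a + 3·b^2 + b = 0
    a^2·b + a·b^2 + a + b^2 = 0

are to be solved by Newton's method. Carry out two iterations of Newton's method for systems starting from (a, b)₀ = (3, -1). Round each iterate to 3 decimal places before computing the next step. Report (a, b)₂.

(0.099, 0.341)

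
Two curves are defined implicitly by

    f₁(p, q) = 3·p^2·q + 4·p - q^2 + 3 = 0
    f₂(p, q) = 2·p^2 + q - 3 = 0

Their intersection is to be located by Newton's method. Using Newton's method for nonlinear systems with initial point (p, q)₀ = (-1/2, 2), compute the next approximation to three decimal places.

At (-1/2, 2): F = (-1.500, -0.500).
Jacobian J = [[6·p·q + 4, 3·p^2 - 2·q], [4·p, 1]].
At the point, J = [[-2.000, -3.250], [-2.000, 1.000]] (det J = -8.500).
Solving J·Δ = −F gives Δ = (-0.368, -0.235).
Then the next iterate is (p, q)₁ = (-0.868, 1.765).

(-0.868, 1.765)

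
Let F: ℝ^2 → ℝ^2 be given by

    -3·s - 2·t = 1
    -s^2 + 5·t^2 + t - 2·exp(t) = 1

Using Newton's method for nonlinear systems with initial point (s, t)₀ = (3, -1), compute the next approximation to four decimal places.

(-0.7434, 0.6152)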